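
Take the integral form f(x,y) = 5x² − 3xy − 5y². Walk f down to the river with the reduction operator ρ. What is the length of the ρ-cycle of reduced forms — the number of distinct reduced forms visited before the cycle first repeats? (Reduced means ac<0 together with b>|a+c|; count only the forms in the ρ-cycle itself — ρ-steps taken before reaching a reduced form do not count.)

D = 109, ⌊√D⌋ = 10
descent: ρ → (-5,3,5)  [lands on river]
river: ρ → (5,7,-3)
river: ρ → (-3,5,7)
river: ρ → (7,9,-1)
river: ρ → (-1,9,7)
river: ρ → (7,5,-3)
river: ρ → (-3,7,5)
river: ρ → (5,3,-5)
river: ρ → (-5,7,3)
river: ρ → (3,5,-7)
river: ρ → (-7,9,1)
river: ρ → (1,9,-7)
river: ρ → (-7,5,3)
river: ρ → (3,7,-5)
ρ-cycle length = 14 (tail of 1 descent step not counted)

14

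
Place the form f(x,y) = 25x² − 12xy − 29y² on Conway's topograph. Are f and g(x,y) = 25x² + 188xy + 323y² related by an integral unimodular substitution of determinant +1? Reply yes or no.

D₁ = 3044, D₂ = 3044
river cycle of f (length 14): (-29, 12, 25), (25, 38, -16), (-16, 26, 37), (37, 48, -5), (-5, 52, 17), (17, 50, -8), (-8, 46, 29), (29, 12, -25), (-25, 38, 16), (16, 26, -37), … (4 more)
river cycle of g (length 14): (25, 38, -16), (-16, 26, 37), (37, 48, -5), (-5, 52, 17), (17, 50, -8), (-8, 46, 29), (29, 12, -25), (-25, 38, 16), (16, 26, -37), (-37, 48, 5), … (4 more)
cycles coincide ⇒ equivalent

yes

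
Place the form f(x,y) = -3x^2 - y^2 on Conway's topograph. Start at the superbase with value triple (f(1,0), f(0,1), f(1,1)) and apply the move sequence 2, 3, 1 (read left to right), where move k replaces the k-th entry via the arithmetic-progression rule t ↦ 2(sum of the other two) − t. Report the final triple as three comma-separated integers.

start (-3,-1,-4) = (f(1,0),f(0,1),f(1,1))
replace slot 2: 2·((-3)+(-4)) − (-1) = -13 → (-3,-13,-4)
replace slot 3: 2·((-3)+(-13)) − (-4) = -28 → (-3,-13,-28)
replace slot 1: 2·((-13)+(-28)) − (-3) = -79 → (-79,-13,-28)

-79,-13,-28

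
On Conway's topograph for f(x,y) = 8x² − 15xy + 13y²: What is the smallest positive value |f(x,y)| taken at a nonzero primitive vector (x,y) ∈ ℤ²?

translate: b→1 (≡-15 mod 16), so (8,-15,13)→(8,1,6)
flip: (8,1,6)→(6,-1,8)
reduced (well bottom): (6,-1,8) with a≤c, −a<b≤a
well minimum = a = 6

6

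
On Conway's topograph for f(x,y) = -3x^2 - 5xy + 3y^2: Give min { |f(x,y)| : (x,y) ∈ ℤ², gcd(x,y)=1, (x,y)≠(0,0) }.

descent: ρ → (3,5,-3)  [lands on river]
river: ρ → (-3,7,1)
river: ρ → (1,7,-3)
river: ρ → (-3,5,3)
river: ρ → (3,7,-1)
river: ρ → (-1,7,3)
closes: descent 1, river 6
min |a| on river = 1

1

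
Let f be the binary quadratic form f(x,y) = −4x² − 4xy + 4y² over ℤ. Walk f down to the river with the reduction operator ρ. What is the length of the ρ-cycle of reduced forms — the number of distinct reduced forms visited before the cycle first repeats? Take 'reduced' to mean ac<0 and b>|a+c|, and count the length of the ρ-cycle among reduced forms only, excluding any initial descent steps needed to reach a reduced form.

D = 80, ⌊√D⌋ = 8
descent: ρ → (4,4,-4)  [lands on river]
river: ρ → (-4,4,4)
ρ-cycle length = 2 (tail of 1 descent step not counted)

2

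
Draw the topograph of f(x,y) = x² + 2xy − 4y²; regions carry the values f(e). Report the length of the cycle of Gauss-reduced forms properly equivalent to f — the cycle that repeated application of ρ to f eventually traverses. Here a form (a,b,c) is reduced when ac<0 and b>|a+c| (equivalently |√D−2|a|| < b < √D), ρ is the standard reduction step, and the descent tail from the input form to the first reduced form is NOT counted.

D = 20, ⌊√D⌋ = 4
descent: ρ → (-4,-2,1)
descent: ρ → (1,4,-1)  [lands on river]
river: ρ → (-1,4,1)
ρ-cycle length = 2 (tail of 2 descent steps not counted)

2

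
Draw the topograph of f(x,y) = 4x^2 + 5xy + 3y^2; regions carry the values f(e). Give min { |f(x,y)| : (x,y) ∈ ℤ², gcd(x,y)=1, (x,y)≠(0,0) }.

translate: b→-3 (≡5 mod 8), so (4,5,3)→(4,-3,2)
flip: (4,-3,2)→(2,3,4)
translate: b→-1 (≡3 mod 4), so (2,3,4)→(2,-1,3)
reduced (well bottom): (2,-1,3) with a≤c, −a<b≤a
well minimum = a = 2

2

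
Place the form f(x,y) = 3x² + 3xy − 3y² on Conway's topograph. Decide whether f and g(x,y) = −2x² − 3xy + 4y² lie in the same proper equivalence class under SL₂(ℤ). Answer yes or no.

D₁ = 45, D₂ = 41
discriminants differ ⇒ not SL₂(ℤ)-equivalent

no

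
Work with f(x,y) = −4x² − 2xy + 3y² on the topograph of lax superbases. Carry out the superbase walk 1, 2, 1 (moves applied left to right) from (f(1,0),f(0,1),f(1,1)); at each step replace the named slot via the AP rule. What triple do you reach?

start (-4,3,-3) = (f(1,0),f(0,1),f(1,1))
replace slot 1: 2·(3+(-3)) − (-4) = 4 → (4,3,-3)
replace slot 2: 2·(4+(-3)) − 3 = -1 → (4,-1,-3)
replace slot 1: 2·((-1)+(-3)) − 4 = -12 → (-12,-1,-3)

-12,-1,-3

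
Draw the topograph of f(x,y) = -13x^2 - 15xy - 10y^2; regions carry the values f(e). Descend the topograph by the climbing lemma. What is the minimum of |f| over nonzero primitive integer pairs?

translate: b→-11 (≡15 mod 26), so (13,15,10)→(13,-11,8)
flip: (13,-11,8)→(8,11,13)
translate: b→-5 (≡11 mod 16), so (8,11,13)→(8,-5,10)
reduced (well bottom): (8,-5,10) with a≤c, −a<b≤a
well minimum |f| = |-8| = 8 (negative-definite)

8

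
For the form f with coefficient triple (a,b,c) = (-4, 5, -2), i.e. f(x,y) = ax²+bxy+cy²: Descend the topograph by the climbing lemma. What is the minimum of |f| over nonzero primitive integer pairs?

translate: b→3 (≡-5 mod 8), so (4,-5,2)→(4,3,1)
flip: (4,3,1)→(1,-3,4)
translate: b→1 (≡-3 mod 2), so (1,-3,4)→(1,1,2)
reduced (well bottom): (1,1,2) with a≤c, −a<b≤a
well minimum |f| = |-1| = 1 (negative-definite)

1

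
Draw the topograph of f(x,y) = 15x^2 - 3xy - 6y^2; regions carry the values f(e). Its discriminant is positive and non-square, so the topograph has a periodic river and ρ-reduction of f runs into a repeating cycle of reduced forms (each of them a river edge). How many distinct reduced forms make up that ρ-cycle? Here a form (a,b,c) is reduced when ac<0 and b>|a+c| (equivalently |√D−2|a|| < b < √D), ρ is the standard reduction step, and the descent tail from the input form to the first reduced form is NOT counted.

D = 369, ⌊√D⌋ = 19
descent: ρ → (-6,15,6)  [lands on river]
river: ρ → (6,9,-12)
river: ρ → (-12,15,3)
river: ρ → (3,15,-12)
river: ρ → (-12,9,6)
river: ρ → (6,15,-6)
river: ρ → (-6,9,12)
river: ρ → (12,15,-3)
river: ρ → (-3,15,12)
river: ρ → (12,9,-6)
ρ-cycle length = 10 (tail of 1 descent step not counted)

10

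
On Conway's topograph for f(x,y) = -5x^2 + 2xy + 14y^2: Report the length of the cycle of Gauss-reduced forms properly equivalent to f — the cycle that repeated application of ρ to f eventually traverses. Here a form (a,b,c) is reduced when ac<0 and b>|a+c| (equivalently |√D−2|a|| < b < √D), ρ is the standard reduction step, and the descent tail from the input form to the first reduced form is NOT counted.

D = 284, ⌊√D⌋ = 16
descent: ρ → (14,-2,-5)
descent: ρ → (-5,12,7)  [lands on river]
river: ρ → (7,16,-1)
river: ρ → (-1,16,7)
river: ρ → (7,12,-5)
river: ρ → (-5,8,11)
river: ρ → (11,14,-2)
river: ρ → (-2,14,11)
river: ρ → (11,8,-5)
ρ-cycle length = 8 (tail of 2 descent steps not counted)

8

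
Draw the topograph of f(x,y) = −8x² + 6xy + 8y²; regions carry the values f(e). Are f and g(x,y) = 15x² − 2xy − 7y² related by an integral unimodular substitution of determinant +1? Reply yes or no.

D₁ = 292, D₂ = 424
discriminants differ ⇒ not SL₂(ℤ)-equivalent

no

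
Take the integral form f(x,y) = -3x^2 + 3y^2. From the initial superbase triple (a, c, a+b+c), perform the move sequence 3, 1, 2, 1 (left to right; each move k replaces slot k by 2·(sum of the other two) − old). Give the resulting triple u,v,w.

start (-3,3,0) = (f(1,0),f(0,1),f(1,1))
replace slot 3: 2·((-3)+3) − 0 = 0 → (-3,3,0)
replace slot 1: 2·(3+0) − (-3) = 9 → (9,3,0)
replace slot 2: 2·(9+0) − 3 = 15 → (9,15,0)
replace slot 1: 2·(15+0) − 9 = 21 → (21,15,0)

21,15,0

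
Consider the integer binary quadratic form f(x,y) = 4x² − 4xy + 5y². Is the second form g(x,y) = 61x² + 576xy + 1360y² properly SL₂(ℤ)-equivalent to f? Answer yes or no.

D₁ = -64, D₂ = -64
f: translate: b→4 (≡-4 mod 8), so (4,-4,5)→(4,4,5)
f: reduced (well bottom): (4,4,5) with a≤c, −a<b≤a
g: translate: b→-34 (≡576 mod 122), so (61,576,1360)→(61,-34,5)
g: flip: (61,-34,5)→(5,34,61)
g: translate: b→4 (≡34 mod 10), so (5,34,61)→(5,4,4)
g: flip: (5,4,4)→(4,-4,5)
g: translate: b→4 (≡-4 mod 8), so (4,-4,5)→(4,4,5)
g: reduced (well bottom): (4,4,5) with a≤c, −a<b≤a
reduced forms (4, 4, 5) vs (4, 4, 5) ⇒ equivalent

yes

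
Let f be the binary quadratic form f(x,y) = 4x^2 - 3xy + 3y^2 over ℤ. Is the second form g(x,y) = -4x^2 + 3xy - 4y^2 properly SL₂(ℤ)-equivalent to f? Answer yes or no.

D₁ = -39, D₂ = -55
discriminants differ ⇒ not SL₂(ℤ)-equivalent

no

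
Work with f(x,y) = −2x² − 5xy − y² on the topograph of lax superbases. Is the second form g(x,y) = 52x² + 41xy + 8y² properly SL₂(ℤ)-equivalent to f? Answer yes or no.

D₁ = 17, D₂ = 17
river cycle of f (length 6): (-1, 3, 2), (2, 1, -2), (-2, 3, 1), (1, 3, -2), (-2, 1, 2), (2, 3, -1)
river cycle of g (length 6): (1, 3, -2), (-2, 1, 2), (2, 3, -1), (-1, 3, 2), (2, 1, -2), (-2, 3, 1)
cycles coincide ⇒ equivalent

yes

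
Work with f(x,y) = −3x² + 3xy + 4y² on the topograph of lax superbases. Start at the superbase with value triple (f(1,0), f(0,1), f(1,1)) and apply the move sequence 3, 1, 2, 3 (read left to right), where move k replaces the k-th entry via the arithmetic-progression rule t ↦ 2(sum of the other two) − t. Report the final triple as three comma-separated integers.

start (-3,4,4) = (f(1,0),f(0,1),f(1,1))
replace slot 3: 2·((-3)+4) − 4 = -2 → (-3,4,-2)
replace slot 1: 2·(4+(-2)) − (-3) = 7 → (7,4,-2)
replace slot 2: 2·(7+(-2)) − 4 = 6 → (7,6,-2)
replace slot 3: 2·(7+6) − (-2) = 28 → (7,6,28)

7,6,28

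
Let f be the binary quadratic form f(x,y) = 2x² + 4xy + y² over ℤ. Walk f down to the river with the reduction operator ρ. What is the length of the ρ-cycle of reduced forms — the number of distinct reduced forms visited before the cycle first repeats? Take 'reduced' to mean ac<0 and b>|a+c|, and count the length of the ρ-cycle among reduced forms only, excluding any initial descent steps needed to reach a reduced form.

D = 8, ⌊√D⌋ = 2
descent: ρ → (1,2,-1)  [lands on river]
river: ρ → (-1,2,1)
ρ-cycle length = 2 (tail of 1 descent step not counted)

2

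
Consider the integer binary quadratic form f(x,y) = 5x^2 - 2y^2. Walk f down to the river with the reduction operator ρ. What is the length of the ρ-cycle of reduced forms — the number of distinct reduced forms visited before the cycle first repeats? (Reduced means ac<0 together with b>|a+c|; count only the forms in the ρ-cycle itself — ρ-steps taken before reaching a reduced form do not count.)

D = 40, ⌊√D⌋ = 6
descent: ρ → (-2,4,3)  [lands on river]
river: ρ → (3,2,-3)
river: ρ → (-3,4,2)
river: ρ → (2,4,-3)
river: ρ → (-3,2,3)
river: ρ → (3,4,-2)
ρ-cycle length = 6 (tail of 1 descent step not counted)

6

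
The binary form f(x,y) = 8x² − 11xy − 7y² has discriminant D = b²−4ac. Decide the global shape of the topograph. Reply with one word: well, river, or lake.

D = b²−4ac = (-11)² − 4·8·(-7) = 345
D > 0 non-square ⇒ indefinite ⇒ periodic river

river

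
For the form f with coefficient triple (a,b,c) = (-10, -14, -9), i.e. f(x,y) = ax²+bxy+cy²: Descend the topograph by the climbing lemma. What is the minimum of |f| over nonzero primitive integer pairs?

translate: b→-6 (≡14 mod 20), so (10,14,9)→(10,-6,5)
flip: (10,-6,5)→(5,6,10)
translate: b→-4 (≡6 mod 10), so (5,6,10)→(5,-4,9)
reduced (well bottom): (5,-4,9) with a≤c, −a<b≤a
well minimum |f| = |-5| = 5 (negative-definite)

5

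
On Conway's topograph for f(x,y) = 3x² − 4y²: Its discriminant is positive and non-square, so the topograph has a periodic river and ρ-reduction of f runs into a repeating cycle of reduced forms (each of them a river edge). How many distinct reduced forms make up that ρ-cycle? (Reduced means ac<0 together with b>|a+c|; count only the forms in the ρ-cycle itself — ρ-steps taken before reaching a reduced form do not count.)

D = 48, ⌊√D⌋ = 6
descent: ρ → (-4,0,3)
descent: ρ → (3,6,-1)  [lands on river]
river: ρ → (-1,6,3)
ρ-cycle length = 2 (tail of 2 descent steps not counted)

2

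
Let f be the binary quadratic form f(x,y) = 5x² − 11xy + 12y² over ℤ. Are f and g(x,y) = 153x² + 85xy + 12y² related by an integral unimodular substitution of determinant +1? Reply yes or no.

D₁ = -119, D₂ = -119
f: translate: b→-1 (≡-11 mod 10), so (5,-11,12)→(5,-1,6)
f: reduced (well bottom): (5,-1,6) with a≤c, −a<b≤a
g: flip: (153,85,12)→(12,-85,153)
g: translate: b→11 (≡-85 mod 24), so (12,-85,153)→(12,11,5)
g: flip: (12,11,5)→(5,-11,12)
g: translate: b→-1 (≡-11 mod 10), so (5,-11,12)→(5,-1,6)
g: reduced (well bottom): (5,-1,6) with a≤c, −a<b≤a
reduced forms (5, -1, 6) vs (5, -1, 6) ⇒ equivalent

yes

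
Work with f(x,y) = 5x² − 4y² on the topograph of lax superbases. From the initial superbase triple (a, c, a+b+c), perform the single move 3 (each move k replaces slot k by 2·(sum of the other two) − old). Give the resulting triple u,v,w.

start (5,-4,1) = (f(1,0),f(0,1),f(1,1))
replace slot 3: 2·(5+(-4)) − 1 = 1 → (5,-4,1)

5,-4,1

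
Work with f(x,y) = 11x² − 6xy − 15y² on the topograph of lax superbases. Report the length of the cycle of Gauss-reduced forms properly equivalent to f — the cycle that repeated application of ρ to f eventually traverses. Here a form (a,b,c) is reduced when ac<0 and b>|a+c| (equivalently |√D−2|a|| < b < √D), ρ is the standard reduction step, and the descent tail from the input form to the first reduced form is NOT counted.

D = 696, ⌊√D⌋ = 26
descent: ρ → (-15,6,11)  [lands on river]
river: ρ → (11,16,-10)
river: ρ → (-10,24,3)
river: ρ → (3,24,-10)
river: ρ → (-10,16,11)
river: ρ → (11,6,-15)
river: ρ → (-15,24,2)
river: ρ → (2,24,-15)
ρ-cycle length = 8 (tail of 1 descent step not counted)

8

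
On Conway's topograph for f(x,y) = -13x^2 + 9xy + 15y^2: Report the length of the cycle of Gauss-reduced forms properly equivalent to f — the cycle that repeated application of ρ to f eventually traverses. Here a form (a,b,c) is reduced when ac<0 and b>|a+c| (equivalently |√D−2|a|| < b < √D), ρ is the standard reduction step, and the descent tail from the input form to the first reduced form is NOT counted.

D = 861, ⌊√D⌋ = 29
river: ρ → (15,21,-7)
river: ρ → (-7,21,15)
river: ρ → (15,9,-13)
river: ρ → (-13,17,11)
river: ρ → (11,27,-3)
river: ρ → (-3,27,11)
river: ρ → (11,17,-13)
river: ρ → (-13,9,15)
ρ-cycle length = 8 (tail of 0 descent steps not counted)

8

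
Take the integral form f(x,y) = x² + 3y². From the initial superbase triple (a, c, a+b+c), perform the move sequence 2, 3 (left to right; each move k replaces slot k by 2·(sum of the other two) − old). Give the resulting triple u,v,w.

start (1,3,4) = (f(1,0),f(0,1),f(1,1))
replace slot 2: 2·(1+4) − 3 = 7 → (1,7,4)
replace slot 3: 2·(1+7) − 4 = 12 → (1,7,12)

1,7,12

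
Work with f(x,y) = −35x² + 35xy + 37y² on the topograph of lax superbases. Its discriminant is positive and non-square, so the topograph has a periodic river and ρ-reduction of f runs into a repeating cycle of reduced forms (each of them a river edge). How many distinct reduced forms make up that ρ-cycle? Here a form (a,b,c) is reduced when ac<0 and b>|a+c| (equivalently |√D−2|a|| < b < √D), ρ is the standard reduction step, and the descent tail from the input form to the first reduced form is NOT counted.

D = 6405, ⌊√D⌋ = 80
river: ρ → (37,39,-33)
river: ρ → (-33,27,43)
river: ρ → (43,59,-17)
river: ρ → (-17,77,7)
river: ρ → (7,77,-17)
river: ρ → (-17,59,43)
river: ρ → (43,27,-33)
river: ρ → (-33,39,37)
river: ρ → (37,35,-35)
river: ρ → (-35,35,37)
ρ-cycle length = 10 (tail of 0 descent steps not counted)

10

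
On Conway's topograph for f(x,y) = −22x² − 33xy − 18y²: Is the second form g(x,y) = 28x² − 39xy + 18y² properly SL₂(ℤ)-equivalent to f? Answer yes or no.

D₁ = -495, D₂ = -495
f is negative-definite; reduce −f:
−f: translate: b→-11 (≡33 mod 44), so (22,33,18)→(22,-11,7)
−f: flip: (22,-11,7)→(7,11,22)
−f: translate: b→-3 (≡11 mod 14), so (7,11,22)→(7,-3,18)
−f: reduced (well bottom): (7,-3,18) with a≤c, −a<b≤a
flip sign back: reduced form of f is (-7,3,-18)
g: translate: b→17 (≡-39 mod 56), so (28,-39,18)→(28,17,7)
g: flip: (28,17,7)→(7,-17,28)
g: translate: b→-3 (≡-17 mod 14), so (7,-17,28)→(7,-3,18)
g: reduced (well bottom): (7,-3,18) with a≤c, −a<b≤a
reduced forms (-7, 3, -18) vs (7, -3, 18) ⇒ inequivalent

no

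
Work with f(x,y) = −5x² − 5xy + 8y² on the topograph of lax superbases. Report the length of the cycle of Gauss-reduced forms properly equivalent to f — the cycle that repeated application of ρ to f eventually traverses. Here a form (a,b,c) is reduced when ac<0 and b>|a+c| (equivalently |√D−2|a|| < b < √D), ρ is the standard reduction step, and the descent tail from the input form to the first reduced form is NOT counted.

D = 185, ⌊√D⌋ = 13
descent: ρ → (8,5,-5)  [lands on river]
river: ρ → (-5,5,8)
river: ρ → (8,11,-2)
river: ρ → (-2,13,2)
river: ρ → (2,11,-8)
river: ρ → (-8,5,5)
river: ρ → (5,5,-8)
river: ρ → (-8,11,2)
river: ρ → (2,13,-2)
river: ρ → (-2,11,8)
ρ-cycle length = 10 (tail of 1 descent step not counted)

10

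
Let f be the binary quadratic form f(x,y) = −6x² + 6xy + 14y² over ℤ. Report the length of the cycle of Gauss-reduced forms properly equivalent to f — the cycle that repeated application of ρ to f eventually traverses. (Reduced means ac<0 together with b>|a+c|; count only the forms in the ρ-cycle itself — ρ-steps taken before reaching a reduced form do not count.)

D = 372, ⌊√D⌋ = 19
descent: ρ → (14,-6,-6)
descent: ρ → (-6,18,2)  [lands on river]
river: ρ → (2,18,-6)
ρ-cycle length = 2 (tail of 2 descent steps not counted)

2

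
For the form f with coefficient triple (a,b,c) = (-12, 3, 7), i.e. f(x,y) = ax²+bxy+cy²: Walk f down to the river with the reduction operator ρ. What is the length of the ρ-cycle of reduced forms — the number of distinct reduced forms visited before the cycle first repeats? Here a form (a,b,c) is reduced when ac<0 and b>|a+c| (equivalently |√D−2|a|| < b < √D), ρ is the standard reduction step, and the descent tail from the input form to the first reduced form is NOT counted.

D = 345, ⌊√D⌋ = 18
descent: ρ → (7,11,-8)  [lands on river]
river: ρ → (-8,5,10)
river: ρ → (10,15,-3)
river: ρ → (-3,15,10)
river: ρ → (10,5,-8)
river: ρ → (-8,11,7)
river: ρ → (7,17,-2)
river: ρ → (-2,15,15)
river: ρ → (15,15,-2)
river: ρ → (-2,17,7)
ρ-cycle length = 10 (tail of 1 descent step not counted)

10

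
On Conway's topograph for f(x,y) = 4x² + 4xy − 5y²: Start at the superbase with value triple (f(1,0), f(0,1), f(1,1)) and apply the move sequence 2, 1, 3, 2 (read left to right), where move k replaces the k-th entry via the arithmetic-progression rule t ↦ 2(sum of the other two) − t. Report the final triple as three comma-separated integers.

start (4,-5,3) = (f(1,0),f(0,1),f(1,1))
replace slot 2: 2·(4+3) − (-5) = 19 → (4,19,3)
replace slot 1: 2·(19+3) − 4 = 40 → (40,19,3)
replace slot 3: 2·(40+19) − 3 = 115 → (40,19,115)
replace slot 2: 2·(40+115) − 19 = 291 → (40,291,115)

40,291,115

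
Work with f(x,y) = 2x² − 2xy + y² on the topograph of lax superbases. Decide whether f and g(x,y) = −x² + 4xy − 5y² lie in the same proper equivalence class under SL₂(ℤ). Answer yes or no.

D₁ = -4, D₂ = -4
f: translate: b→2 (≡-2 mod 4), so (2,-2,1)→(2,2,1)
f: flip: (2,2,1)→(1,-2,2)
f: translate: b→0 (≡-2 mod 2), so (1,-2,2)→(1,0,1)
f: reduced (well bottom): (1,0,1) with a≤c, −a<b≤a
g is negative-definite; reduce −g:
−g: translate: b→0 (≡-4 mod 2), so (1,-4,5)→(1,0,1)
−g: reduced (well bottom): (1,0,1) with a≤c, −a<b≤a
flip sign back: reduced form of g is (-1,0,-1)
reduced forms (1, 0, 1) vs (-1, 0, -1) ⇒ inequivalent

no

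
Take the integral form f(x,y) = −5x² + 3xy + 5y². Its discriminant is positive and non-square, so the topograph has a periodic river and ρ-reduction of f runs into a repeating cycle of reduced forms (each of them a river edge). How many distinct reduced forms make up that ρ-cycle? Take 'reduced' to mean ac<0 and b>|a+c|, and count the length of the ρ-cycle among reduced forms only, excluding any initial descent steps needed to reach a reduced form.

D = 109, ⌊√D⌋ = 10
river: ρ → (5,7,-3)
river: ρ → (-3,5,7)
river: ρ → (7,9,-1)
river: ρ → (-1,9,7)
river: ρ → (7,5,-3)
river: ρ → (-3,7,5)
river: ρ → (5,3,-5)
river: ρ → (-5,7,3)
river: ρ → (3,5,-7)
river: ρ → (-7,9,1)
river: ρ → (1,9,-7)
river: ρ → (-7,5,3)
river: ρ → (3,7,-5)
river: ρ → (-5,3,5)
ρ-cycle length = 14 (tail of 0 descent steps not counted)

14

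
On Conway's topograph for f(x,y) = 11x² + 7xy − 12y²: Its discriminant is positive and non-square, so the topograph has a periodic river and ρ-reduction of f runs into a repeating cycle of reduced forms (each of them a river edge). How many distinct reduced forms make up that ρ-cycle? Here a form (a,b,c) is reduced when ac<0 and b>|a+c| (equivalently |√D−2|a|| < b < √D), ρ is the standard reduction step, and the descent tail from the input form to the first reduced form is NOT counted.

D = 577, ⌊√D⌋ = 24
river: ρ → (-12,17,6)
river: ρ → (6,19,-9)
river: ρ → (-9,17,8)
river: ρ → (8,15,-11)
river: ρ → (-11,7,12)
river: ρ → (12,17,-6)
river: ρ → (-6,19,9)
river: ρ → (9,17,-8)
river: ρ → (-8,15,11)
river: ρ → (11,7,-12)
ρ-cycle length = 10 (tail of 0 descent steps not counted)

10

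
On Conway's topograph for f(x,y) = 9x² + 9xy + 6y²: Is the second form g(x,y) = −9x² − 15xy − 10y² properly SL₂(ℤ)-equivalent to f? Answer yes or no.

D₁ = -135, D₂ = -135
f: flip: (9,9,6)→(6,-9,9)
f: translate: b→3 (≡-9 mod 12), so (6,-9,9)→(6,3,6)
f: reduced (well bottom): (6,3,6) with a≤c, −a<b≤a
g is negative-definite; reduce −g:
−g: translate: b→-3 (≡15 mod 18), so (9,15,10)→(9,-3,4)
−g: flip: (9,-3,4)→(4,3,9)
−g: reduced (well bottom): (4,3,9) with a≤c, −a<b≤a
flip sign back: reduced form of g is (-4,-3,-9)
reduced forms (6, 3, 6) vs (-4, -3, -9) ⇒ inequivalent

no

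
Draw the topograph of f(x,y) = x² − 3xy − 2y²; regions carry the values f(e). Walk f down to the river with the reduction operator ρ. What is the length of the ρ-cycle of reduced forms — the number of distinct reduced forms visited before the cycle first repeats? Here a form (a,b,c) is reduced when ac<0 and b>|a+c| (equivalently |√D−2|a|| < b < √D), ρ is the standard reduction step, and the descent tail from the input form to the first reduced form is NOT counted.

D = 17, ⌊√D⌋ = 4
descent: ρ → (-2,3,1)  [lands on river]
river: ρ → (1,3,-2)
river: ρ → (-2,1,2)
river: ρ → (2,3,-1)
river: ρ → (-1,3,2)
river: ρ → (2,1,-2)
ρ-cycle length = 6 (tail of 1 descent step not counted)

6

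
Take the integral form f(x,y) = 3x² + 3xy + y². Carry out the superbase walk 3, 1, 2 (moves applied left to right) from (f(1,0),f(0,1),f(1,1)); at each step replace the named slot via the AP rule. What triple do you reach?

start (3,1,7) = (f(1,0),f(0,1),f(1,1))
replace slot 3: 2·(3+1) − 7 = 1 → (3,1,1)
replace slot 1: 2·(1+1) − 3 = 1 → (1,1,1)
replace slot 2: 2·(1+1) − 1 = 3 → (1,3,1)

1,3,1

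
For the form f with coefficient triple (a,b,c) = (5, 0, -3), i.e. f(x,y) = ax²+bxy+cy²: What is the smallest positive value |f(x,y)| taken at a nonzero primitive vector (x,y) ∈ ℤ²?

descent: ρ → (-3,6,2)  [lands on river]
river: ρ → (2,6,-3)
closes: descent 1, river 2
min |a| on river = 2

2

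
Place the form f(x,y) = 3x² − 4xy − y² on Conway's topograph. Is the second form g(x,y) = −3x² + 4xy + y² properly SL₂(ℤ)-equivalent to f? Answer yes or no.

D₁ = 28, D₂ = 28
river cycle of f (length 4): (-1, 4, 3), (3, 2, -2), (-2, 2, 3), (3, 4, -1)
river cycle of g (length 4): (1, 4, -3), (-3, 2, 2), (2, 2, -3), (-3, 4, 1)
cycles differ ⇒ inequivalent

no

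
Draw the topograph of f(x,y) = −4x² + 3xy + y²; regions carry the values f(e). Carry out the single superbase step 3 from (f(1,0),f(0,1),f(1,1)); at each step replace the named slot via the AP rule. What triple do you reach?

start (-4,1,0) = (f(1,0),f(0,1),f(1,1))
replace slot 3: 2·((-4)+1) − 0 = -6 → (-4,1,-6)

-4,1,-6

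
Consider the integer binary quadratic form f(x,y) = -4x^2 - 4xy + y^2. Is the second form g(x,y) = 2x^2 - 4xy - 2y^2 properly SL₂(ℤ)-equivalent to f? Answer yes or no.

D₁ = 32, D₂ = 32
river cycle of f (length 2): (1, 4, -4), (-4, 4, 1)
river cycle of g (length 2): (-2, 4, 2), (2, 4, -2)
cycles differ ⇒ inequivalent

no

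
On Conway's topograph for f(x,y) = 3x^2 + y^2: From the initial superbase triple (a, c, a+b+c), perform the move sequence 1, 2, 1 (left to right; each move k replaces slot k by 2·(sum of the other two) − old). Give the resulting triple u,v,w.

start (3,1,4) = (f(1,0),f(0,1),f(1,1))
replace slot 1: 2·(1+4) − 3 = 7 → (7,1,4)
replace slot 2: 2·(7+4) − 1 = 21 → (7,21,4)
replace slot 1: 2·(21+4) − 7 = 43 → (43,21,4)

43,21,4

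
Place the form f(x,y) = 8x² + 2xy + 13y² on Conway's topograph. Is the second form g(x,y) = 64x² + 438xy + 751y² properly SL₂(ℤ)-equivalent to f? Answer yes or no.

D₁ = -412, D₂ = -412
f: reduced (well bottom): (8,2,13) with a≤c, −a<b≤a
g: translate: b→54 (≡438 mod 128), so (64,438,751)→(64,54,13)
g: flip: (64,54,13)→(13,-54,64)
g: translate: b→-2 (≡-54 mod 26), so (13,-54,64)→(13,-2,8)
g: flip: (13,-2,8)→(8,2,13)
g: reduced (well bottom): (8,2,13) with a≤c, −a<b≤a
reduced forms (8, 2, 13) vs (8, 2, 13) ⇒ equivalent

yes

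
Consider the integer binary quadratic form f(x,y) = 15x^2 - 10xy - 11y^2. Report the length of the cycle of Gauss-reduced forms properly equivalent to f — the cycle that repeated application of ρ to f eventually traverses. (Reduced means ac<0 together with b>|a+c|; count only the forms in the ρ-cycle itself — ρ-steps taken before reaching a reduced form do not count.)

D = 760, ⌊√D⌋ = 27
descent: ρ → (-11,10,15)  [lands on river]
river: ρ → (15,20,-6)
river: ρ → (-6,16,21)
river: ρ → (21,26,-1)
river: ρ → (-1,26,21)
river: ρ → (21,16,-6)
river: ρ → (-6,20,15)
river: ρ → (15,10,-11)
river: ρ → (-11,12,14)
river: ρ → (14,16,-9)
river: ρ → (-9,20,10)
river: ρ → (10,20,-9)
river: ρ → (-9,16,14)
river: ρ → (14,12,-11)
ρ-cycle length = 14 (tail of 1 descent step not counted)

14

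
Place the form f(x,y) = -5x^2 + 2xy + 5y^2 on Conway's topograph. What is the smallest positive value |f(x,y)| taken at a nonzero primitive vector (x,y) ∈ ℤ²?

river: ρ → (5,8,-2)
river: ρ → (-2,8,5)
river: ρ → (5,2,-5)
river: ρ → (-5,8,2)
river: ρ → (2,8,-5)
river: ρ → (-5,2,5)
closes: descent 0, river 6
min |a| on river = 2

2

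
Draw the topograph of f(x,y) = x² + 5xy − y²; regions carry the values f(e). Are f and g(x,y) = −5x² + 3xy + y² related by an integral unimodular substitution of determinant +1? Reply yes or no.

D₁ = 29, D₂ = 29
river cycle of f (length 2): (-1, 5, 1), (1, 5, -1)
river cycle of g (length 2): (1, 5, -1), (-1, 5, 1)
cycles coincide ⇒ equivalent

yes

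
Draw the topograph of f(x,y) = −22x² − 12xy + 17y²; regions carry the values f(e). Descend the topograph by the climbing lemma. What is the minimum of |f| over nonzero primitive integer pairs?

descent: ρ → (17,12,-22)  [lands on river]
river: ρ → (-22,32,7)
river: ρ → (7,38,-7)
river: ρ → (-7,32,22)
river: ρ → (22,12,-17)
river: ρ → (-17,22,17)
closes: descent 1, river 6
min |a| on river = 7

7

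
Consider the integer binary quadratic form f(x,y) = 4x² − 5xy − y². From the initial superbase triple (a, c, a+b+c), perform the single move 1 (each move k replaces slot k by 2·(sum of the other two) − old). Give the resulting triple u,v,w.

start (4,-1,-2) = (f(1,0),f(0,1),f(1,1))
replace slot 1: 2·((-1)+(-2)) − 4 = -10 → (-10,-1,-2)

-10,-1,-2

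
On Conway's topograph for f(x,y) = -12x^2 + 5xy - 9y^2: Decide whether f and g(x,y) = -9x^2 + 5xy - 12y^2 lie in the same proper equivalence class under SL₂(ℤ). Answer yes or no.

D₁ = -407, D₂ = -407
f is negative-definite; reduce −f:
−f: flip: (12,-5,9)→(9,5,12)
−f: reduced (well bottom): (9,5,12) with a≤c, −a<b≤a
flip sign back: reduced form of f is (-9,-5,-12)
g is negative-definite; reduce −g:
−g: reduced (well bottom): (9,-5,12) with a≤c, −a<b≤a
flip sign back: reduced form of g is (-9,5,-12)
reduced forms (-9, -5, -12) vs (-9, 5, -12) ⇒ inequivalent

no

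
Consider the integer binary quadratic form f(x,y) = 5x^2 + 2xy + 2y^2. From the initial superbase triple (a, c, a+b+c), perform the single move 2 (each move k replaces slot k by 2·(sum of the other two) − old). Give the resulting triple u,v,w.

start (5,2,9) = (f(1,0),f(0,1),f(1,1))
replace slot 2: 2·(5+9) − 2 = 26 → (5,26,9)

5,26,9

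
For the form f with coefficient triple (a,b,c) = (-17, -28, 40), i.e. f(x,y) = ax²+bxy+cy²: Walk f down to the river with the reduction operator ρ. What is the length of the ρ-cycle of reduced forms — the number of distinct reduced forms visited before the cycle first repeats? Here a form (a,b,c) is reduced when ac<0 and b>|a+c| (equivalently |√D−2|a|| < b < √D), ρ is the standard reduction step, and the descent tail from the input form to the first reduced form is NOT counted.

D = 3504, ⌊√D⌋ = 59
descent: ρ → (40,28,-17)  [lands on river]
river: ρ → (-17,40,28)
river: ρ → (28,16,-29)
river: ρ → (-29,42,15)
river: ρ → (15,48,-20)
river: ρ → (-20,32,31)
river: ρ → (31,30,-21)
river: ρ → (-21,54,7)
river: ρ → (7,58,-5)
river: ρ → (-5,52,40)
ρ-cycle length = 10 (tail of 1 descent step not counted)

10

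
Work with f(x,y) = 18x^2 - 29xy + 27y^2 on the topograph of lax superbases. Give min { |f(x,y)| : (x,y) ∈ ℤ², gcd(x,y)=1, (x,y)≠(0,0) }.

translate: b→7 (≡-29 mod 36), so (18,-29,27)→(18,7,16)
flip: (18,7,16)→(16,-7,18)
reduced (well bottom): (16,-7,18) with a≤c, −a<b≤a
well minimum = a = 16

16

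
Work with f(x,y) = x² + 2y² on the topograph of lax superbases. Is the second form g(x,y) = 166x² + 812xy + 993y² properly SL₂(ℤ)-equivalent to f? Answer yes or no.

D₁ = -8, D₂ = -8
f: reduced (well bottom): (1,0,2) with a≤c, −a<b≤a
g: translate: b→148 (≡812 mod 332), so (166,812,993)→(166,148,33)
g: flip: (166,148,33)→(33,-148,166)
g: translate: b→-16 (≡-148 mod 66), so (33,-148,166)→(33,-16,2)
g: flip: (33,-16,2)→(2,16,33)
g: translate: b→0 (≡16 mod 4), so (2,16,33)→(2,0,1)
g: flip: (2,0,1)→(1,0,2)
g: reduced (well bottom): (1,0,2) with a≤c, −a<b≤a
reduced forms (1, 0, 2) vs (1, 0, 2) ⇒ equivalent

yes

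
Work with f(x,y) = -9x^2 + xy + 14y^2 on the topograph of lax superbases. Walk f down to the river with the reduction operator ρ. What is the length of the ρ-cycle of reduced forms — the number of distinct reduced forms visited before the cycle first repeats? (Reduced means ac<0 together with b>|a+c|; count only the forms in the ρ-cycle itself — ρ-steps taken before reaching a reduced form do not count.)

D = 505, ⌊√D⌋ = 22
descent: ρ → (14,-1,-9)
descent: ρ → (-9,19,4)  [lands on river]
river: ρ → (4,21,-4)
river: ρ → (-4,19,9)
river: ρ → (9,17,-6)
river: ρ → (-6,19,6)
river: ρ → (6,17,-9)
ρ-cycle length = 6 (tail of 2 descent steps not counted)

6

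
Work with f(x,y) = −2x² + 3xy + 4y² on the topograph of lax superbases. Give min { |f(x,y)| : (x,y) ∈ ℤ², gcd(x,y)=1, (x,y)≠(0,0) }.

river: ρ → (4,5,-1)
river: ρ → (-1,5,4)
river: ρ → (4,3,-2)
river: ρ → (-2,5,2)
river: ρ → (2,3,-4)
river: ρ → (-4,5,1)
river: ρ → (1,5,-4)
river: ρ → (-4,3,2)
river: ρ → (2,5,-2)
river: ρ → (-2,3,4)
closes: descent 0, river 10
min |a| on river = 1

1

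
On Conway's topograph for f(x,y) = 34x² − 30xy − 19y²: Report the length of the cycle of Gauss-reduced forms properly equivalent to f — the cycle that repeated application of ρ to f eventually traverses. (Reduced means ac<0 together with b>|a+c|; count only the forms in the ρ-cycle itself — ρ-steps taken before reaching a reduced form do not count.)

D = 3484, ⌊√D⌋ = 59
descent: ρ → (-19,30,34)  [lands on river]
river: ρ → (34,38,-15)
river: ρ → (-15,52,13)
river: ρ → (13,52,-15)
river: ρ → (-15,38,34)
river: ρ → (34,30,-19)
river: ρ → (-19,46,18)
river: ρ → (18,26,-39)
river: ρ → (-39,52,5)
river: ρ → (5,58,-6)
river: ρ → (-6,50,41)
river: ρ → (41,32,-15)
river: ρ → (-15,58,2)
river: ρ → (2,58,-15)
river: ρ → (-15,32,41)
river: ρ → (41,50,-6)
river: ρ → (-6,58,5)
river: ρ → (5,52,-39)
river: ρ → (-39,26,18)
river: ρ → (18,46,-19)
ρ-cycle length = 20 (tail of 1 descent step not counted)

20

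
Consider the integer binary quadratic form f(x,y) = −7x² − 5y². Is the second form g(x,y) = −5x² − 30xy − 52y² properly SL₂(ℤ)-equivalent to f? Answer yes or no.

D₁ = -140, D₂ = -140
f is negative-definite; reduce −f:
−f: flip: (7,0,5)→(5,0,7)
−f: reduced (well bottom): (5,0,7) with a≤c, −a<b≤a
flip sign back: reduced form of f is (-5,0,-7)
g is negative-definite; reduce −g:
−g: translate: b→0 (≡30 mod 10), so (5,30,52)→(5,0,7)
−g: reduced (well bottom): (5,0,7) with a≤c, −a<b≤a
flip sign back: reduced form of g is (-5,0,-7)
reduced forms (-5, 0, -7) vs (-5, 0, -7) ⇒ equivalent

yes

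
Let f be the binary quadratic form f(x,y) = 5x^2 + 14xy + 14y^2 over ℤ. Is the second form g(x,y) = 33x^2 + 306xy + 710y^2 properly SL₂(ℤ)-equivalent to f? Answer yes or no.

D₁ = -84, D₂ = -84
f: translate: b→4 (≡14 mod 10), so (5,14,14)→(5,4,5)
f: reduced (well bottom): (5,4,5) with a≤c, −a<b≤a
g: translate: b→-24 (≡306 mod 66), so (33,306,710)→(33,-24,5)
g: flip: (33,-24,5)→(5,24,33)
g: translate: b→4 (≡24 mod 10), so (5,24,33)→(5,4,5)
g: reduced (well bottom): (5,4,5) with a≤c, −a<b≤a
reduced forms (5, 4, 5) vs (5, 4, 5) ⇒ equivalent

yes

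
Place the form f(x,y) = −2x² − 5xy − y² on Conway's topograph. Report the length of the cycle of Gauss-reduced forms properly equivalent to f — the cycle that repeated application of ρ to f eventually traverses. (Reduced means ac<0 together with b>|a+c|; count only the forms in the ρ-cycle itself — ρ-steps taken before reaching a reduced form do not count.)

D = 17, ⌊√D⌋ = 4
descent: ρ → (-1,3,2)  [lands on river]
river: ρ → (2,1,-2)
river: ρ → (-2,3,1)
river: ρ → (1,3,-2)
river: ρ → (-2,1,2)
river: ρ → (2,3,-1)
ρ-cycle length = 6 (tail of 1 descent step not counted)

6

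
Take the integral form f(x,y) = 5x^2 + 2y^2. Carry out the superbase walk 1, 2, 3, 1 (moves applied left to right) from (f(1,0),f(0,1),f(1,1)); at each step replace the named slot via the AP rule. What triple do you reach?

start (5,2,7) = (f(1,0),f(0,1),f(1,1))
replace slot 1: 2·(2+7) − 5 = 13 → (13,2,7)
replace slot 2: 2·(13+7) − 2 = 38 → (13,38,7)
replace slot 3: 2·(13+38) − 7 = 95 → (13,38,95)
replace slot 1: 2·(38+95) − 13 = 253 → (253,38,95)

253,38,95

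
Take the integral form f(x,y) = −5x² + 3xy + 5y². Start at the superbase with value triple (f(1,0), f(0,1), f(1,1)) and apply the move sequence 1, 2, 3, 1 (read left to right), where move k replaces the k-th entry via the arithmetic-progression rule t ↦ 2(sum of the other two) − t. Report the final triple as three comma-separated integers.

start (-5,5,3) = (f(1,0),f(0,1),f(1,1))
replace slot 1: 2·(5+3) − (-5) = 21 → (21,5,3)
replace slot 2: 2·(21+3) − 5 = 43 → (21,43,3)
replace slot 3: 2·(21+43) − 3 = 125 → (21,43,125)
replace slot 1: 2·(43+125) − 21 = 315 → (315,43,125)

315,43,125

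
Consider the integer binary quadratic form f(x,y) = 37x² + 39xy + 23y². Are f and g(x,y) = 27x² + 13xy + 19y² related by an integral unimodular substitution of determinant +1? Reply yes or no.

D₁ = -1883, D₂ = -1883
f: translate: b→-35 (≡39 mod 74), so (37,39,23)→(37,-35,21)
f: flip: (37,-35,21)→(21,35,37)
f: translate: b→-7 (≡35 mod 42), so (21,35,37)→(21,-7,23)
f: reduced (well bottom): (21,-7,23) with a≤c, −a<b≤a
g: flip: (27,13,19)→(19,-13,27)
g: reduced (well bottom): (19,-13,27) with a≤c, −a<b≤a
reduced forms (21, -7, 23) vs (19, -13, 27) ⇒ inequivalent

no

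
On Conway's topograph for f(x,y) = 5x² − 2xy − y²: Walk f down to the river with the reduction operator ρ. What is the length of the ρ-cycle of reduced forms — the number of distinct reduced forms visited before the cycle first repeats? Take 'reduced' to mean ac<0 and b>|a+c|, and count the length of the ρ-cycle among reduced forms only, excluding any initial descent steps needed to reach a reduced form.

D = 24, ⌊√D⌋ = 4
descent: ρ → (-1,4,2)  [lands on river]
river: ρ → (2,4,-1)
ρ-cycle length = 2 (tail of 1 descent step not counted)

2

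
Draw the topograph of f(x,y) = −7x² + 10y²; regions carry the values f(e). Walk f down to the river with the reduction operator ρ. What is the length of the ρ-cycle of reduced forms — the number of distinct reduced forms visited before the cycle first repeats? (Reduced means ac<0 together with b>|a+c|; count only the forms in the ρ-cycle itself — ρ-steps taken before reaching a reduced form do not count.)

D = 280, ⌊√D⌋ = 16
descent: ρ → (10,0,-7)
descent: ρ → (-7,14,3)  [lands on river]
river: ρ → (3,16,-2)
river: ρ → (-2,16,3)
river: ρ → (3,14,-7)
ρ-cycle length = 4 (tail of 2 descent steps not counted)

4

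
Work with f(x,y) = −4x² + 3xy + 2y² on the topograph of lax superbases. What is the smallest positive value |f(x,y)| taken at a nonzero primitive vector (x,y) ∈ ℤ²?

river: ρ → (2,5,-2)
river: ρ → (-2,3,4)
river: ρ → (4,5,-1)
river: ρ → (-1,5,4)
river: ρ → (4,3,-2)
river: ρ → (-2,5,2)
river: ρ → (2,3,-4)
river: ρ → (-4,5,1)
river: ρ → (1,5,-4)
river: ρ → (-4,3,2)
closes: descent 0, river 10
min |a| on river = 1

1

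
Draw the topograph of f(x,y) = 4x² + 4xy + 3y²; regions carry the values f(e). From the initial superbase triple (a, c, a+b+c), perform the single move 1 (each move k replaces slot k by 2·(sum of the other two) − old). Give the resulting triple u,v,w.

start (4,3,11) = (f(1,0),f(0,1),f(1,1))
replace slot 1: 2·(3+11) − 4 = 24 → (24,3,11)

24,3,11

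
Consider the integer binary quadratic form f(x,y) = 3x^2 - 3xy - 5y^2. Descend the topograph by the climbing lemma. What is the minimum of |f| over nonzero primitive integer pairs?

descent: ρ → (-5,3,3)  [lands on river]
river: ρ → (3,3,-5)
river: ρ → (-5,7,1)
river: ρ → (1,7,-5)
closes: descent 1, river 4
min |a| on river = 1

1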